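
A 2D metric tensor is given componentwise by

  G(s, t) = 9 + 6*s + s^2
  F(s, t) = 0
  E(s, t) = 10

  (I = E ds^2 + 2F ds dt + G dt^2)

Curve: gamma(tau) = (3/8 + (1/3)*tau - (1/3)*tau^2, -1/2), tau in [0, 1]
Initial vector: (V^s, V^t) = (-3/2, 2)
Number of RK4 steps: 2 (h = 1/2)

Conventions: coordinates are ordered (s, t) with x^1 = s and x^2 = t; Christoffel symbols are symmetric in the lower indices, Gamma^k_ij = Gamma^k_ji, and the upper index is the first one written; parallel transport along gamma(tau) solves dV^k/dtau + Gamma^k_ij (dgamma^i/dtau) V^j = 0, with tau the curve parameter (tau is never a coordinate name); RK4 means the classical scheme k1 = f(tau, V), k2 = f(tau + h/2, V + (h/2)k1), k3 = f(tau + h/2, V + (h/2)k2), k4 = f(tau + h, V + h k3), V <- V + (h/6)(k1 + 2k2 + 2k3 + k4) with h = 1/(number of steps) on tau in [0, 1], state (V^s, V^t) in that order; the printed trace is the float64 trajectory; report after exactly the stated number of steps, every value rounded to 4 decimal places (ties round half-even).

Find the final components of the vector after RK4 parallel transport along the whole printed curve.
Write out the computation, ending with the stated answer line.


gamma'(tau) = (1/3 - (2/3)*tau, 0); f(tau, V)^k = -Gamma^k_ij(gamma(tau)) gamma'^i(tau) V^j; h = 1/2; intermediate values shown to 6 dp
curve data and Christoffel symbols at the stage parameters:
  tau = 0.000000: gamma = (0.375000, -0.500000), gamma' = (0.333333, 0.000000); Gamma_sss = 0.000000, Gamma_sst = 0.000000, Gamma_stt = -0.337500, Gamma_tss = 0.000000, Gamma_tst = 0.296296, Gamma_ttt = 0.000000
  tau = 0.250000: gamma = (0.437500, -0.500000), gamma' = (0.166667, 0.000000); Gamma_sss = 0.000000, Gamma_sst = 0.000000, Gamma_stt = -0.343750, Gamma_tss = 0.000000, Gamma_tst = 0.290909, Gamma_ttt = 0.000000
  tau = 0.500000: gamma = (0.458333, -0.500000), gamma' = (0.000000, 0.000000); Gamma_sss = 0.000000, Gamma_sst = 0.000000, Gamma_stt = -0.345833, Gamma_tss = 0.000000, Gamma_tst = 0.289157, Gamma_ttt = 0.000000
  tau = 0.750000: gamma = (0.437500, -0.500000), gamma' = (-0.166667, 0.000000); Gamma_sss = 0.000000, Gamma_sst = 0.000000, Gamma_stt = -0.343750, Gamma_tss = 0.000000, Gamma_tst = 0.290909, Gamma_ttt = 0.000000
  tau = 1.000000: gamma = (0.375000, -0.500000), gamma' = (-0.333333, 0.000000); Gamma_sss = 0.000000, Gamma_sst = 0.000000, Gamma_stt = -0.337500, Gamma_tss = 0.000000, Gamma_tst = 0.296296, Gamma_ttt = 0.000000
step 0: V^s = -1.5000, V^t = 2.0000
step 1: k1 = (0.000000, -0.197531), k2 = (0.000000, -0.094575), k3 = (0.000000, -0.095823), k4 = (0.000000, 0.000000); V <- V + (h/6)(k1 + 2k2 + 2k3 + k4): V^s = -1.5000, V^t = 1.9518
step 2: k1 = (0.000000, 0.000000), k2 = (0.000000, 0.094633), k3 = (0.000000, 0.095780), k4 = (0.000000, 0.197501); V <- V + (h/6)(k1 + 2k2 + 2k3 + k4): V^s = -1.5000, V^t = 2.0000

Answer: V^s = -1.5000, V^t = 2.0000


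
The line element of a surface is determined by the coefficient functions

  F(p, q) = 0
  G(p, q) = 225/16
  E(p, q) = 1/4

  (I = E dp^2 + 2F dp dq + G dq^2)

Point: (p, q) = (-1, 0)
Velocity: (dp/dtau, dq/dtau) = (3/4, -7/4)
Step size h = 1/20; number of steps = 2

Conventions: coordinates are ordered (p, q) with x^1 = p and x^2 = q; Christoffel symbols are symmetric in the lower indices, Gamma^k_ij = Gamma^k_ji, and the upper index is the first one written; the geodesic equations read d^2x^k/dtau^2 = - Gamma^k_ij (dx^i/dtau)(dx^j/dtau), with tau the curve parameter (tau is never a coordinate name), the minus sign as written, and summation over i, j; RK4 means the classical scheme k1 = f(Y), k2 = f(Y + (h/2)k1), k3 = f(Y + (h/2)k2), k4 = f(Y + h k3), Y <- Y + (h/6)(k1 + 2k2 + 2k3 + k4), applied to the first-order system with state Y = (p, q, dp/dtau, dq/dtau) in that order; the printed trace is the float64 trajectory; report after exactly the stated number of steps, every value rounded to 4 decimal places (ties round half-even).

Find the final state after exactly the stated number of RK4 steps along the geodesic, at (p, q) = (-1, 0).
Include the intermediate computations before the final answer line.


f(Y) = (dp/dtau, dq/dtau, -Gamma^p_ij Y'^i Y'^j, -Gamma^q_ij Y'^i Y'^j) with the Gammas evaluated at the stage position; h = 0.050000; intermediate values shown to 6 dp
step 0: p = -1.0000, q = 0.0000, dp/dtau = 0.7500, dq/dtau = -1.7500
step 1:
  k1: at (p, q) = (-1.000000, 0.000000), (dp/dtau, dq/dtau) = (0.750000, -1.750000); Gamma_ppp = 0.000000, Gamma_ppq = 0.000000, Gamma_pqq = 0.000000, Gamma_qpp = 0.000000, Gamma_qpq = 0.000000, Gamma_qqq = 0.000000; k1 = (0.750000, -1.750000, 0.000000, 0.000000)
  k2: at (p, q) = (-0.981250, -0.043750), (dp/dtau, dq/dtau) = (0.750000, -1.750000); Gamma_ppp = 0.000000, Gamma_ppq = 0.000000, Gamma_pqq = 0.000000, Gamma_qpp = 0.000000, Gamma_qpq = 0.000000, Gamma_qqq = 0.000000; k2 = (0.750000, -1.750000, 0.000000, 0.000000)
  k3: at (p, q) = (-0.981250, -0.043750), (dp/dtau, dq/dtau) = (0.750000, -1.750000); Gamma_ppp = 0.000000, Gamma_ppq = 0.000000, Gamma_pqq = 0.000000, Gamma_qpp = 0.000000, Gamma_qpq = 0.000000, Gamma_qqq = 0.000000; k3 = (0.750000, -1.750000, 0.000000, 0.000000)
  k4: at (p, q) = (-0.962500, -0.087500), (dp/dtau, dq/dtau) = (0.750000, -1.750000); Gamma_ppp = 0.000000, Gamma_ppq = 0.000000, Gamma_pqq = 0.000000, Gamma_qpp = 0.000000, Gamma_qpq = 0.000000, Gamma_qqq = 0.000000; k4 = (0.750000, -1.750000, 0.000000, 0.000000)
  Y <- Y + (h/6)(k1 + 2k2 + 2k3 + k4): p = -0.9625, q = -0.0875, dp/dtau = 0.7500, dq/dtau = -1.7500
step 2:
  k1: at (p, q) = (-0.962500, -0.087500), (dp/dtau, dq/dtau) = (0.750000, -1.750000); Gamma_ppp = 0.000000, Gamma_ppq = 0.000000, Gamma_pqq = 0.000000, Gamma_qpp = 0.000000, Gamma_qpq = 0.000000, Gamma_qqq = 0.000000; k1 = (0.750000, -1.750000, 0.000000, 0.000000)
  k2: at (p, q) = (-0.943750, -0.131250), (dp/dtau, dq/dtau) = (0.750000, -1.750000); Gamma_ppp = 0.000000, Gamma_ppq = 0.000000, Gamma_pqq = 0.000000, Gamma_qpp = 0.000000, Gamma_qpq = 0.000000, Gamma_qqq = 0.000000; k2 = (0.750000, -1.750000, 0.000000, 0.000000)
  k3: at (p, q) = (-0.943750, -0.131250), (dp/dtau, dq/dtau) = (0.750000, -1.750000); Gamma_ppp = 0.000000, Gamma_ppq = 0.000000, Gamma_pqq = 0.000000, Gamma_qpp = 0.000000, Gamma_qpq = 0.000000, Gamma_qqq = 0.000000; k3 = (0.750000, -1.750000, 0.000000, 0.000000)
  k4: at (p, q) = (-0.925000, -0.175000), (dp/dtau, dq/dtau) = (0.750000, -1.750000); Gamma_ppp = 0.000000, Gamma_ppq = 0.000000, Gamma_pqq = 0.000000, Gamma_qpp = 0.000000, Gamma_qpq = 0.000000, Gamma_qqq = 0.000000; k4 = (0.750000, -1.750000, 0.000000, 0.000000)
  Y <- Y + (h/6)(k1 + 2k2 + 2k3 + k4): p = -0.9250, q = -0.1750, dp/dtau = 0.7500, dq/dtau = -1.7500

Answer: p = -0.9250, q = -0.1750, dp/dtau = 0.7500, dq/dtau = -1.7500


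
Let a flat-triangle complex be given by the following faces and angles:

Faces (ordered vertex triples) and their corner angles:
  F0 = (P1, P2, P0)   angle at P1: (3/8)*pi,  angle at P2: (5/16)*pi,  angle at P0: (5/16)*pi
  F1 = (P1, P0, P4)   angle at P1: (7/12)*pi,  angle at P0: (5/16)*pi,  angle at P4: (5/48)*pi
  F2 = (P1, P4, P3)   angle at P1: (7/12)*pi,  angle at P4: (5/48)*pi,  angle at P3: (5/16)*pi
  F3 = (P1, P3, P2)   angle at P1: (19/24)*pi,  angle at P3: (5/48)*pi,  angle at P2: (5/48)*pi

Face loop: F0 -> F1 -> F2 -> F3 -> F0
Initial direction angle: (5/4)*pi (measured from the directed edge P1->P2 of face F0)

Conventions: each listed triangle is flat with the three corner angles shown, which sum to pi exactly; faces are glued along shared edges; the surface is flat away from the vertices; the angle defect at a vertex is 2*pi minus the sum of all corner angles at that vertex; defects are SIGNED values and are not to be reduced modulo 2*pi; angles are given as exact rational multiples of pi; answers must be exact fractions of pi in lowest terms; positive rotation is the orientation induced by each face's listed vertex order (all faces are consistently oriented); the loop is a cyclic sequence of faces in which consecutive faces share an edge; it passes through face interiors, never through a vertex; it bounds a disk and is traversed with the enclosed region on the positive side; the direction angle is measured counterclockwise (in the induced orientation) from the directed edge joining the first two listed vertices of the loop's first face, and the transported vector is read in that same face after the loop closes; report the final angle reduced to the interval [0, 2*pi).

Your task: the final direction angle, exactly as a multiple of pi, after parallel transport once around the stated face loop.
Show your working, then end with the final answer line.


enclosed vertex P1: corner angles sum to (7/3)*pi, defect = 2*pi - (7/3)*pi = -pi/3
final direction = starting direction + enclosed defect total, reduced mod 2*pi (induced orientation)
final angle = (5/4)*pi - pi/3 = (11/12)*pi (mod 2*pi)

Answer: final direction angle = (11/12)*pi


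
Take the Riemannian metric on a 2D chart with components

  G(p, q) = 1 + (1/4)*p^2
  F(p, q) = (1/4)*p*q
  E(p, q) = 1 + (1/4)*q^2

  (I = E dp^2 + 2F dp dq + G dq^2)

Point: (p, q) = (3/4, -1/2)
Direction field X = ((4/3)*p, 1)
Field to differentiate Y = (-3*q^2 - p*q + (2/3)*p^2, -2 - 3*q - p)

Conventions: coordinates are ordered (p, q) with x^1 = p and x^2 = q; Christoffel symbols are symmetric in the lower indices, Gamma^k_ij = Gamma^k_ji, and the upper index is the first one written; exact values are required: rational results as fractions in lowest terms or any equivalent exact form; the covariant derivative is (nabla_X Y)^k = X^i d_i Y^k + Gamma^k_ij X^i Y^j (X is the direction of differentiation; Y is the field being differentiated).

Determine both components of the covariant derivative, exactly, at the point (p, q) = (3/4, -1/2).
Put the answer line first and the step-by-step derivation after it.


Answer: (nabla_X Y)^p = 1195/308, (nabla_X Y)^q = -323/77

E = 17/16, F = -3/32, G = 73/64 at the point
E_p = 0, E_q = -1/4, F_p = -1/8, F_q = 3/16, G_p = 3/8, G_q = 0
EG - F^2 = 77/64;  g^inv = (64/77) * [[73/64, 3/32], [3/32, 17/16]]
first-kind symbols [ij,l] = (1/2)(d_i g_jl + d_j g_il - d_l g_ij): [pp,p] = E_p/2 = 0, [pp,q] = F_p - E_q/2 = 0, [pq,p] = E_q/2 = -1/8, [pq,q] = G_p/2 = 3/16, [qq,p] = F_q - G_p/2 = 0, [qq,q] = G_q/2 = 0
Gamma^p_ij = (G*[ij,p] - F*[ij,q])/(EG - F^2), Gamma^q_ij = (E*[ij,q] - F*[ij,p])/(EG - F^2)
Gamma_ppp = 0, Gamma_ppq = -8/77, Gamma_pqq = 0, Gamma_qpp = 0, Gamma_qpq = 12/77, Gamma_qqq = 0
X = (1, 1), Y = (0, -5/4) at the point


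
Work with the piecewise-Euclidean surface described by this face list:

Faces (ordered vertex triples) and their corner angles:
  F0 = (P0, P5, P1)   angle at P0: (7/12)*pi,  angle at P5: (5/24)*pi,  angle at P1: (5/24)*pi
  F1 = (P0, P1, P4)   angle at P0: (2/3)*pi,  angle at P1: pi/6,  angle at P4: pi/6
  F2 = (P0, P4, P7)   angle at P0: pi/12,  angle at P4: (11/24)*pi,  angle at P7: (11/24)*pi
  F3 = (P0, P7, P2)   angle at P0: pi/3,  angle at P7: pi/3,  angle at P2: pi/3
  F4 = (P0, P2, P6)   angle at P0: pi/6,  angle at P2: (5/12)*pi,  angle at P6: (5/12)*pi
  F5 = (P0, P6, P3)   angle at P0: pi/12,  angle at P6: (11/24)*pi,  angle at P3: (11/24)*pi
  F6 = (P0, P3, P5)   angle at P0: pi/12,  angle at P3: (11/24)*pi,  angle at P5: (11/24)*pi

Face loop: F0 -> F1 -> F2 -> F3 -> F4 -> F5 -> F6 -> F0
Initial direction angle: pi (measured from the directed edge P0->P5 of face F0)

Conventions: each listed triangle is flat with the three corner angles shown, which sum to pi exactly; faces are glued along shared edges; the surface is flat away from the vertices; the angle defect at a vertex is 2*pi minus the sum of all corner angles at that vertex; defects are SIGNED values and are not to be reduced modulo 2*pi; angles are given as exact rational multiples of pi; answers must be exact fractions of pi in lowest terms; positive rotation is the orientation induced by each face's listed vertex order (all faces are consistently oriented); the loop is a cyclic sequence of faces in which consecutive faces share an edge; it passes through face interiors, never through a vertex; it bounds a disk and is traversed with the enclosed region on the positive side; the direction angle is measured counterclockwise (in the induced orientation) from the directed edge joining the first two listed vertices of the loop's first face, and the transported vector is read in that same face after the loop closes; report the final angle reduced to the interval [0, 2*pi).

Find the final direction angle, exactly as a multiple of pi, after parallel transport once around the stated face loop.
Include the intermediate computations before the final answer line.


enclosed vertex P0: corner angles sum to 2*pi, defect = 2*pi - 2*pi = 0
final direction = starting direction + enclosed defect total, reduced mod 2*pi (induced orientation)
final angle = pi + 0 = pi (mod 2*pi)

Answer: final direction angle = pi


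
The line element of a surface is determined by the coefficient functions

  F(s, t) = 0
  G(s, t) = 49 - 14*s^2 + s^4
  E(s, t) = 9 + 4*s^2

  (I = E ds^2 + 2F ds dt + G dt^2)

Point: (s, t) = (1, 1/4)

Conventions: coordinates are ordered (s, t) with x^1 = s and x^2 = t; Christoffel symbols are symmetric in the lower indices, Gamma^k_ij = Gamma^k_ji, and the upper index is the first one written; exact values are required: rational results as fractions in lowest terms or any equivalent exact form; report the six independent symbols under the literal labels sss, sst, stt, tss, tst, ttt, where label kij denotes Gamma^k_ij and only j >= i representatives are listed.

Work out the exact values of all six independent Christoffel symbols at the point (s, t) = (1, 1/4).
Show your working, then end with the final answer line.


E = 13, F = 0, G = 36 at the point
E_s = 8, E_t = 0, F_s = 0, F_t = 0, G_s = -24, G_t = 0
EG - F^2 = 468;  g^inv = (1/468) * [[36, 0], [0, 13]]
first-kind symbols [ij,l] = (1/2)(d_i g_jl + d_j g_il - d_l g_ij): [ss,s] = E_s/2 = 4, [ss,t] = F_s - E_t/2 = 0, [st,s] = E_t/2 = 0, [st,t] = G_s/2 = -12, [tt,s] = F_t - G_s/2 = 12, [tt,t] = G_t/2 = 0
Gamma^s_ij = (G*[ij,s] - F*[ij,t])/(EG - F^2), Gamma^t_ij = (E*[ij,t] - F*[ij,s])/(EG - F^2)

Answer: Gamma_sss = 4/13, Gamma_sst = 0, Gamma_stt = 12/13, Gamma_tss = 0, Gamma_tst = -1/3, Gamma_ttt = 0


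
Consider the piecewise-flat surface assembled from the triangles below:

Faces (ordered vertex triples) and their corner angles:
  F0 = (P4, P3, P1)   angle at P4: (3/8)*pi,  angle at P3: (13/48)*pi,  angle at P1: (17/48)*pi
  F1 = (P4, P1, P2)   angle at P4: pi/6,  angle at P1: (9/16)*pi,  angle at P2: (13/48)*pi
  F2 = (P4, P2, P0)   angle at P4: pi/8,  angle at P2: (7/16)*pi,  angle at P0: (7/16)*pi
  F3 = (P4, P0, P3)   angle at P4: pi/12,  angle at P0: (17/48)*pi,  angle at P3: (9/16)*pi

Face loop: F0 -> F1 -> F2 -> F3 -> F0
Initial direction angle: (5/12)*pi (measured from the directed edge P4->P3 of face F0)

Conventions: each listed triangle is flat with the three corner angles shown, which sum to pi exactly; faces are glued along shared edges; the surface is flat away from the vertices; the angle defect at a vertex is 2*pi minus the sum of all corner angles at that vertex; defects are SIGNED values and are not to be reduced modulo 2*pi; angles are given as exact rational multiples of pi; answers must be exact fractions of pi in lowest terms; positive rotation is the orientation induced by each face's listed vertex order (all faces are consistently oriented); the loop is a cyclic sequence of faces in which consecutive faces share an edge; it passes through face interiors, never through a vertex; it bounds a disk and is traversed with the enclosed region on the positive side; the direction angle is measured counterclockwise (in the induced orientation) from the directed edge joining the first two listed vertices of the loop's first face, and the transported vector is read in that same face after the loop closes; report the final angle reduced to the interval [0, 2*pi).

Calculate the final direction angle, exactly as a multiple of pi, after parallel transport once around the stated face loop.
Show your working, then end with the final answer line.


enclosed vertex P4: corner angles sum to (3/4)*pi, defect = 2*pi - (3/4)*pi = (5/4)*pi
adding the enclosed defects to the starting angle (mod 2*pi, induced orientation) gives the holonomy
final angle = (5/12)*pi + (5/4)*pi = (5/3)*pi (mod 2*pi)

Answer: final direction angle = (5/3)*pi


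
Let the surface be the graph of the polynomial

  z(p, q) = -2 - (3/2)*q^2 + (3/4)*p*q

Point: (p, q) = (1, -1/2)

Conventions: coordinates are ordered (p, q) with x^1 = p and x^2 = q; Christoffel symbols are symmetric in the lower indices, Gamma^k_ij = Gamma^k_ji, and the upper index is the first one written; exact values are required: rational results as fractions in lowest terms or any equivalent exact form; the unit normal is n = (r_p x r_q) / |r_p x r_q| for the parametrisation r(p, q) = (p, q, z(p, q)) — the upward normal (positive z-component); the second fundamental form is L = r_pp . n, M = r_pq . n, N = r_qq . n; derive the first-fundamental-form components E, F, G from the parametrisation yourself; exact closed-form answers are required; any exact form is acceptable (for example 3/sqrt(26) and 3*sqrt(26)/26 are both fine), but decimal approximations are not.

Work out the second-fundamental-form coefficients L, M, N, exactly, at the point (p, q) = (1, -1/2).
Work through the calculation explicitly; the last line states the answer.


z_p = -3/8, z_q = 9/4, z_pp = 0, z_pq = 3/4, z_qq = -3
E = 73/64, F = -27/32, G = 97/16; answer radicand W^2 = 397/64
unnormalised second-form numerators: l = 0, m = 3/4, n = -3; L = l/sqrt(397/64), and similarly M = m/sqrt(W^2), N = n/sqrt(W^2)

Answer: L = 0, M = 6*sqrt(397)/397, N = -24*sqrt(397)/397


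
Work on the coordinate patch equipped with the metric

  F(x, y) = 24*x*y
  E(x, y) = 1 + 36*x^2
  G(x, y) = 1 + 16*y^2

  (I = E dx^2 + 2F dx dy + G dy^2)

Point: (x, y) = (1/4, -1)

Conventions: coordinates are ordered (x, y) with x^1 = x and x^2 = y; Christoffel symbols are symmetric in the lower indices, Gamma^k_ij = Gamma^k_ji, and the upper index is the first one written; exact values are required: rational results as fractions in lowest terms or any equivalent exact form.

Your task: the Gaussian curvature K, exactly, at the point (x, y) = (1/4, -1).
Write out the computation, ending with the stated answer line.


E = 13/4, F = -6, G = 17, EG - F^2 = 77/4 at the point
E_x = 18, E_y = 0, F_x = -24, F_y = 6, G_x = 0, G_y = -32
E_yy = 0, F_xy = 24, G_xx = 0
Apply the Brioschi formula K = (det M1 - det M2)/(EG - F^2)^2 over the derivative matrices of E, F, G.
M1 = [[-E_yy/2 + F_xy - G_xx/2, E_x/2, F_x - E_y/2], [F_y - G_x/2, E, F], [G_y/2, F, G]] = [[24, 9, -24], [6, 13/4, -6], [-16, -6, 17]]; det M1 = 24
M2 = [[0, E_y/2, G_x/2], [E_y/2, E, F], [G_x/2, F, G]] = [[0, 0, 0], [0, 13/4, -6], [0, -6, 17]]; det M2 = 0
det M1 - det M2 = 24; K = 24 / (77/4)^2 = 384/5929

Answer: K = 384/5929


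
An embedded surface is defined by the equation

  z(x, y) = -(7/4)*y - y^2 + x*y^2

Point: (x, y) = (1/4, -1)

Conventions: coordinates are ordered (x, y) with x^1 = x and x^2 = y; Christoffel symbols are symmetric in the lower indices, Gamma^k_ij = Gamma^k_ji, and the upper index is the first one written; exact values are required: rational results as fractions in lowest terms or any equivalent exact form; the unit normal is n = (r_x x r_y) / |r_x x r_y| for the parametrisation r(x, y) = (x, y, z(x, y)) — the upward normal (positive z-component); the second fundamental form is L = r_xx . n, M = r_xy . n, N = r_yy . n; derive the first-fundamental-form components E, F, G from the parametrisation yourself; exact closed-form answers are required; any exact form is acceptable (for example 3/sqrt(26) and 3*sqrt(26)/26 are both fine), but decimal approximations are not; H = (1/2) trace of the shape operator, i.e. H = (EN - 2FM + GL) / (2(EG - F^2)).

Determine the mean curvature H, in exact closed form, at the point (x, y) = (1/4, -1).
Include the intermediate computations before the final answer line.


z_x = 1, z_y = -1/4, z_xx = 0, z_xy = -2, z_yy = -3/2
E = 2, F = -1/4, G = 17/16; answer radicand W^2 = 33/16
unnormalised second-form numerators: l = 0, m = -2, n = -3/2; L = l/sqrt(33/16), and similarly M = m/sqrt(W^2), N = n/sqrt(W^2)
H = (E*n - 2*F*m + G*l) / (2*(EG - F^2)*sqrt(W^2)); E*n - 2*F*m + G*l = -4, EG - F^2 = 33/16, so H = (-32/33)/sqrt(33/16)

Answer: H = -128*sqrt(33)/1089


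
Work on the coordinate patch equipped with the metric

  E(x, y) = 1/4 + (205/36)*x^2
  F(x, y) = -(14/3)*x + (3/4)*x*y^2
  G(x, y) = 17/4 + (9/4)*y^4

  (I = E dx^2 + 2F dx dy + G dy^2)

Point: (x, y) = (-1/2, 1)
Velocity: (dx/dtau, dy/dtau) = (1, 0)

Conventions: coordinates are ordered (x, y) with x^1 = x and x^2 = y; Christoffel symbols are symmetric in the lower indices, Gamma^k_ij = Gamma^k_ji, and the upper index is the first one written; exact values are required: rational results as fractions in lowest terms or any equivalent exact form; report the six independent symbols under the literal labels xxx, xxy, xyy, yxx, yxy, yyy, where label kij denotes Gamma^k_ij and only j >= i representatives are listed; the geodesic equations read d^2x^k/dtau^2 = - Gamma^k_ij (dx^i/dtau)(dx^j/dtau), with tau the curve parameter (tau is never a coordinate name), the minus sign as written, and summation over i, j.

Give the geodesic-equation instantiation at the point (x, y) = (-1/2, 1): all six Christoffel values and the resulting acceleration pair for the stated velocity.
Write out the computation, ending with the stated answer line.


E = 241/144, F = 47/24, G = 13/2 at the point
E_x = -205/36, E_y = 0, F_x = -47/12, F_y = -3/4, G_x = 0, G_y = 9
EG - F^2 = 4057/576;  g^inv = (576/4057) * [[13/2, -47/24], [-47/24, 241/144]]
first-kind symbols [ij,l] = (1/2)(d_i g_jl + d_j g_il - d_l g_ij): [xx,x] = E_x/2 = -205/72, [xx,y] = F_x - E_y/2 = -47/12, [xy,x] = E_y/2 = 0, [xy,y] = G_x/2 = 0, [yy,x] = F_y - G_x/2 = -3/4, [yy,y] = G_y/2 = 9/2
Gamma^x_ij = (G*[ij,x] - F*[ij,y])/(EG - F^2), Gamma^y_ij = (E*[ij,y] - F*[ij,x])/(EG - F^2)
Gamma_xxx = -6242/4057, Gamma_xxy = 0, Gamma_xyy = -7884/4057, Gamma_yxx = -564/4057, Gamma_yxy = 0, Gamma_yyy = 5184/4057
d^2x/dtau^2 = -(Gamma_xxx*(1)^2 + 2*Gamma_xxy*(1)*(0) + Gamma_xyy*(0)^2) = 6242/4057
d^2y/dtau^2 = -(Gamma_yxx*(1)^2 + 2*Gamma_yxy*(1)*(0) + Gamma_yyy*(0)^2) = 564/4057

Answer: Gamma_xxx = -6242/4057, Gamma_xxy = 0, Gamma_xyy = -7884/4057, Gamma_yxx = -564/4057, Gamma_yxy = 0, Gamma_yyy = 5184/4057; accelerations (d^2x/dtau^2, d^2y/dtau^2) = (6242/4057, 564/4057)


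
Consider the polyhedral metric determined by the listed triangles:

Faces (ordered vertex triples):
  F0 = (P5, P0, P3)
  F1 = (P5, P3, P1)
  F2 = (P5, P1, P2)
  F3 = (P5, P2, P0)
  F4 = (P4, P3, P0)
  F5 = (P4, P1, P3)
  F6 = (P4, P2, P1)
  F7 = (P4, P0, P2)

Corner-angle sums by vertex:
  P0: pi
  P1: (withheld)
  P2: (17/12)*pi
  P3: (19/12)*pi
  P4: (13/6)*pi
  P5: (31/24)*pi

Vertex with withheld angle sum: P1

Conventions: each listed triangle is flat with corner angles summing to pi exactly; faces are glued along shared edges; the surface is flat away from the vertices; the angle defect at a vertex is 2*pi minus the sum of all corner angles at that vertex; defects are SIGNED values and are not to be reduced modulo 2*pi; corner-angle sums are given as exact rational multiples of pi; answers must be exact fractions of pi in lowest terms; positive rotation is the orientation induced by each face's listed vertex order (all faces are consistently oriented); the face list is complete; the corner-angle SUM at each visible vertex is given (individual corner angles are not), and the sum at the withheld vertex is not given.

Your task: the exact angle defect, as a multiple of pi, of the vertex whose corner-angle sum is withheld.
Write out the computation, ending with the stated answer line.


V = 6, E = 12, F = 8; chi = V - E + F = 2
Gauss-Bonnet: total defect = 2*pi*chi = 4*pi; visible defects sum to (61/24)*pi

Answer: defect(P1) = (35/24)*pi


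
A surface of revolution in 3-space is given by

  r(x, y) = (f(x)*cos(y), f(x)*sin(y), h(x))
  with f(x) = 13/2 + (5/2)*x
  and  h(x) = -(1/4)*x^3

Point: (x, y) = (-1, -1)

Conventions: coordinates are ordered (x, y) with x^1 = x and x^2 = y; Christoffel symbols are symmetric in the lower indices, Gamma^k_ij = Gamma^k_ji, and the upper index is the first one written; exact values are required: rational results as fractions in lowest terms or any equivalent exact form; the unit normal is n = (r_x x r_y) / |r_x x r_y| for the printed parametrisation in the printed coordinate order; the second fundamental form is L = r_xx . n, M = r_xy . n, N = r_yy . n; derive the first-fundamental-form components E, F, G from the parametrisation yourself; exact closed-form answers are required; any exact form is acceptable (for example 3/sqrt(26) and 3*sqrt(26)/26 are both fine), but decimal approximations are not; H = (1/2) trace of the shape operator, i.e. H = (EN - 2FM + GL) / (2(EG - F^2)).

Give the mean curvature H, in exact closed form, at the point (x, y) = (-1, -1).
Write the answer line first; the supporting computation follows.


Answer: H = 633*sqrt(109)/95048

f = 4, f' = 5/2, f'' = 0, h' = -3/4, h'' = 3/2
E = 109/16, F = 0, G = 16; answer radicand W^2 = 109/16
unnormalised second-form numerators: l = 15/4, m = 0, n = -3; L = l/sqrt(109/16), and similarly M = m/sqrt(W^2), N = n/sqrt(W^2)
H = (E*n - 2*F*m + G*l) / (2*(EG - F^2)*sqrt(W^2)); E*n - 2*F*m + G*l = 633/16, EG - F^2 = 109, so H = (633/3488)/sqrt(109/16)


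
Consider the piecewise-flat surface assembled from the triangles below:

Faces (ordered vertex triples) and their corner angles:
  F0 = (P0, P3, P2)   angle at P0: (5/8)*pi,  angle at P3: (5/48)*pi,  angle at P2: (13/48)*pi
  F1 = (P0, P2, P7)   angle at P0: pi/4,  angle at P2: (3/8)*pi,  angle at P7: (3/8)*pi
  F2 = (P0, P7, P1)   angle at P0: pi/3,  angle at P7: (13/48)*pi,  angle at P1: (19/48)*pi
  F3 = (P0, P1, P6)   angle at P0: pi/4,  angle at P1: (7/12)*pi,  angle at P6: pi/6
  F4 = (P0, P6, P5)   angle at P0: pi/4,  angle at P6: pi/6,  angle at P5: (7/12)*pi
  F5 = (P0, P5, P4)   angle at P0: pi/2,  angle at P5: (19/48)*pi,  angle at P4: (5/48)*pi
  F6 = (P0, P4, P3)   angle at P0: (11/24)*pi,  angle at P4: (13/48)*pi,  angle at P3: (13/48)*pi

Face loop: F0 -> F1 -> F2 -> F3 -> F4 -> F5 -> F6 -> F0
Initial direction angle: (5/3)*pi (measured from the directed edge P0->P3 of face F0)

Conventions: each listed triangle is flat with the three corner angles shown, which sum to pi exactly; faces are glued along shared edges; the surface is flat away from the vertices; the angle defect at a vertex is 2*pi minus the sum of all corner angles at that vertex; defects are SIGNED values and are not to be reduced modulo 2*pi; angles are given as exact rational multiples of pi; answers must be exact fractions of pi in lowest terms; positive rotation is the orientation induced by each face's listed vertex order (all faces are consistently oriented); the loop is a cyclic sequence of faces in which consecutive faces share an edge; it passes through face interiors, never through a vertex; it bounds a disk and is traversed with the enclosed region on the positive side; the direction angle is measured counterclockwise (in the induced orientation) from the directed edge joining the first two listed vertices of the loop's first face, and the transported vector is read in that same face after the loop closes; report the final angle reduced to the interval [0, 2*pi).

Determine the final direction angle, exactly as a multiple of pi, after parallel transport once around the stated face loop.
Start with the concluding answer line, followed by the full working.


Answer: final direction angle = pi

enclosed vertex P0: corner angles sum to (8/3)*pi, defect = 2*pi - (8/3)*pi = (-2/3)*pi
transport around the loop rotates by the sum of enclosed defects; add to the initial angle mod 2*pi
final angle = (5/3)*pi - (2/3)*pi = pi (mod 2*pi)


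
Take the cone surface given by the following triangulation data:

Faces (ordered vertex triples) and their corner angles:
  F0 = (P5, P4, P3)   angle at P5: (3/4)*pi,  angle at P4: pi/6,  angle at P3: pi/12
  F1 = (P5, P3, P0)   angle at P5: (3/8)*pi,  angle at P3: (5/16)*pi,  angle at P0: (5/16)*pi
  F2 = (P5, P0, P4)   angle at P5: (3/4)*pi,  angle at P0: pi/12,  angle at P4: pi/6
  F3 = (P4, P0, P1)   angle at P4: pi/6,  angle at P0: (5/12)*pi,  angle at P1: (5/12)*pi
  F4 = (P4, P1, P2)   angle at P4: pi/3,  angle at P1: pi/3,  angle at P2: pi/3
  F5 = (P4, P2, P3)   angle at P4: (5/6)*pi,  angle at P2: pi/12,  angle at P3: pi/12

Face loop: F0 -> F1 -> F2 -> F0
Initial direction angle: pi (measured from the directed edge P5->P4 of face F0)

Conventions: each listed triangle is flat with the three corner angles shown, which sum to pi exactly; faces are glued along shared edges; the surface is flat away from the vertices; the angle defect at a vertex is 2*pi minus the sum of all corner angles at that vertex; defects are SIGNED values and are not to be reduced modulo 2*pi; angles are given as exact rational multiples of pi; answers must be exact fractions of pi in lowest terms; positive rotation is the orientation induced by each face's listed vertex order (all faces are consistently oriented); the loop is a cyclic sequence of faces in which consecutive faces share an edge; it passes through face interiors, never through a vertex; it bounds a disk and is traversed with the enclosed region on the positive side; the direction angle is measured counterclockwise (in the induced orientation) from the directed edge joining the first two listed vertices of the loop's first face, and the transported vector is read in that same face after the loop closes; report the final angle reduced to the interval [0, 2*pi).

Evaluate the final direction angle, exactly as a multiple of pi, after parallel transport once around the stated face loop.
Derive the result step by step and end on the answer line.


enclosed vertex P5: corner angles sum to (15/8)*pi, defect = 2*pi - (15/8)*pi = pi/8
by Gauss-Bonnet the loop rotates the vector by the enclosed defect sum (positive orientation, mod 2*pi)
final angle = pi + pi/8 = (9/8)*pi (mod 2*pi)

Answer: final direction angle = (9/8)*pi


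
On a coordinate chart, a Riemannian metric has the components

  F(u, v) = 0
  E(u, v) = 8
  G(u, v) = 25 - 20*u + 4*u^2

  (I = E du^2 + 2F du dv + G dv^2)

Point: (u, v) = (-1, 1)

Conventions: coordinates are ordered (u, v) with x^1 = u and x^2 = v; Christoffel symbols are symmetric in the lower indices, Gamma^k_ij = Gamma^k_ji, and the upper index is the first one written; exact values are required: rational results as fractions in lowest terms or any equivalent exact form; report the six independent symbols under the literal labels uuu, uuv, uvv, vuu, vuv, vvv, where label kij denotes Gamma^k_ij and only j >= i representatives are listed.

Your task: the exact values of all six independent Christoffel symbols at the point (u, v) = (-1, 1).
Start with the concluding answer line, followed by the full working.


Answer: Gamma_uuu = 0, Gamma_uuv = 0, Gamma_uvv = 7/4, Gamma_vuu = 0, Gamma_vuv = -2/7, Gamma_vvv = 0

E = 8, F = 0, G = 49 at the point
E_u = 0, E_v = 0, F_u = 0, F_v = 0, G_u = -28, G_v = 0
EG - F^2 = 392;  g^inv = (1/392) * [[49, 0], [0, 8]]
first-kind symbols [ij,l] = (1/2)(d_i g_jl + d_j g_il - d_l g_ij): [uu,u] = E_u/2 = 0, [uu,v] = F_u - E_v/2 = 0, [uv,u] = E_v/2 = 0, [uv,v] = G_u/2 = -14, [vv,u] = F_v - G_u/2 = 14, [vv,v] = G_v/2 = 0
Gamma^u_ij = (G*[ij,u] - F*[ij,v])/(EG - F^2), Gamma^v_ij = (E*[ij,v] - F*[ij,u])/(EG - F^2)


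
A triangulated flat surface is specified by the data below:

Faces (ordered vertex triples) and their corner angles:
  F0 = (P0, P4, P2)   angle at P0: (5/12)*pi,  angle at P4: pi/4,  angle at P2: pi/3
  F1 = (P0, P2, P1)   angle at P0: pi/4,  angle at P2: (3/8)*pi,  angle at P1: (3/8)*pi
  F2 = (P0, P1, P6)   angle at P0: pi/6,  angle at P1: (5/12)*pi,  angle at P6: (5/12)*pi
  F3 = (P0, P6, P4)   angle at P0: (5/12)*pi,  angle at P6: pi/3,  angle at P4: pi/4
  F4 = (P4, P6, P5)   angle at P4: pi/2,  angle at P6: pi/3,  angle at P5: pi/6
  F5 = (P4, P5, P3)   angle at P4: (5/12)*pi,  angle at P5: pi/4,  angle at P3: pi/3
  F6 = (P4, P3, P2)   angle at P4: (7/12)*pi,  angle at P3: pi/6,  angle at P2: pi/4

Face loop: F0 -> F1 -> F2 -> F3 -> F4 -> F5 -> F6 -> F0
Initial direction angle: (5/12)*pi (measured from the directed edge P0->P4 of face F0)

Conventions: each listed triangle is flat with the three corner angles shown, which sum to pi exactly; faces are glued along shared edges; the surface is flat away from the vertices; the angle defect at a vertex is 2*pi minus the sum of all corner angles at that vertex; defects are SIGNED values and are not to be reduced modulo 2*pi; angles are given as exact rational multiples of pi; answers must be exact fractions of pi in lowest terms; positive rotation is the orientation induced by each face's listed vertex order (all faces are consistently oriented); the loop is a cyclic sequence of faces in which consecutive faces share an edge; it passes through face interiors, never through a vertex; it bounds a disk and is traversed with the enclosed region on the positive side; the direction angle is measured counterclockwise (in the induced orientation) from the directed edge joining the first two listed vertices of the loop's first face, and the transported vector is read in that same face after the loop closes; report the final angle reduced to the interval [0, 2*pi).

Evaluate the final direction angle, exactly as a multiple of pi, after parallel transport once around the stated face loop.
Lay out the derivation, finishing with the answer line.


enclosed vertex P0: corner angles sum to (5/4)*pi, defect = 2*pi - (5/4)*pi = (3/4)*pi
enclosed vertex P4: corner angles sum to 2*pi, defect = 2*pi - 2*pi = 0
holonomy = initial angle + sum of enclosed defects (mod 2*pi), positive in the induced orientation
final angle = (5/12)*pi + (3/4)*pi = (7/6)*pi (mod 2*pi)

Answer: final direction angle = (7/6)*pi


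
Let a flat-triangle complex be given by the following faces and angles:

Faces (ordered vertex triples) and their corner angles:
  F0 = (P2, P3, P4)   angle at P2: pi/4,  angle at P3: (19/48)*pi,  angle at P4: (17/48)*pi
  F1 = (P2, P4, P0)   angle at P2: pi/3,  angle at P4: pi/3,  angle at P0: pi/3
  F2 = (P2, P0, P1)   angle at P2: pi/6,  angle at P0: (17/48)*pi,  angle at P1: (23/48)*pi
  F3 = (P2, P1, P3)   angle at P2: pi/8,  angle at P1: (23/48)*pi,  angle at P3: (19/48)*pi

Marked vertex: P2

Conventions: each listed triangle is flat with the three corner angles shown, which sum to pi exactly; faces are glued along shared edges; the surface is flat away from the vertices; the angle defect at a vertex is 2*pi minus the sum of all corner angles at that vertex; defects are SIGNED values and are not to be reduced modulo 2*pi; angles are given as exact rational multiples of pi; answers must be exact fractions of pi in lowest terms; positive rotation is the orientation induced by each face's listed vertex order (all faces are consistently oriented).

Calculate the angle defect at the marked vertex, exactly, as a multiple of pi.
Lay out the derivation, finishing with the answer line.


Sum of corner angles at P2: (7/8)*pi
defect = 2*pi - (7/8)*pi

Answer: defect(P2) = (9/8)*pi


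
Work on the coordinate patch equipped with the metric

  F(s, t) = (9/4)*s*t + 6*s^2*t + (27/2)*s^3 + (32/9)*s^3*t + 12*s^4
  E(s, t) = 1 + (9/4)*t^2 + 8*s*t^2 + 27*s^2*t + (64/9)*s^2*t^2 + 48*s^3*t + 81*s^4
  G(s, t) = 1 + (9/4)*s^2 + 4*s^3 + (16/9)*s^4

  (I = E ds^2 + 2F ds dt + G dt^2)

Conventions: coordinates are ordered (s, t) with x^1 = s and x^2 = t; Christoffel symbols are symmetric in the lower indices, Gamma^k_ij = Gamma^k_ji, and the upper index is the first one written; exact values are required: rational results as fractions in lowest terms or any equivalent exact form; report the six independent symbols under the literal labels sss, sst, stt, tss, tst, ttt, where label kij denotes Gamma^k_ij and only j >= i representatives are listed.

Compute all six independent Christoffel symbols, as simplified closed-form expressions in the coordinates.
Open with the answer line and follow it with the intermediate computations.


Answer: Gamma_sss = (5832*s^3 + 2592*s^2*t + 256*s*t^2 + 972*s*t + 144*t^2)/(2980*s^4 + 1728*s^3*t + 144*s^3 + 256*s^2*t^2 + 972*s^2*t + 81*s^2 + 288*s*t^2 + 81*t^2 + 36), Gamma_sst = (864*s^3 + 256*s^2*t + 486*s^2 + 288*s*t + 81*t)/(2980*s^4 + 1728*s^3*t + 144*s^3 + 256*s^2*t^2 + 972*s^2*t + 81*s^2 + 288*s*t^2 + 81*t^2 + 36), Gamma_stt = 0, Gamma_tss = (864*s^3 + 128*s^2*t + 972*s^2 + 144*s*t)/(2980*s^4 + 1728*s^3*t + 144*s^3 + 256*s^2*t^2 + 972*s^2*t + 81*s^2 + 288*s*t^2 + 81*t^2 + 36), Gamma_tst = (128*s^3 + 216*s^2 + 81*s)/(2980*s^4 + 1728*s^3*t + 144*s^3 + 256*s^2*t^2 + 972*s^2*t + 81*s^2 + 288*s*t^2 + 81*t^2 + 36), Gamma_ttt = 0

E = 1 + (9/4)*t^2 + 8*s*t^2 + 27*s^2*t + (64/9)*s^2*t^2 + 48*s^3*t + 81*s^4; F = (9/4)*s*t + 6*s^2*t + (27/2)*s^3 + (32/9)*s^3*t + 12*s^4; G = 1 + (9/4)*s^2 + 4*s^3 + (16/9)*s^4
Gamma^k_ij = (1/2) g^{kl} (d_i g_jl + d_j g_il - d_l g_ij), with g^inv = (1/(EG-F^2)) [[G, -F], [-F, E]]
first partials: E_s = 8*t^2 + 54*s*t + (128/9)*s*t^2 + 144*s^2*t + 324*s^3, E_t = (9/2)*t + 16*s*t + 27*s^2 + (128/9)*s^2*t + 48*s^3, F_s = (9/4)*t + 12*s*t + (81/2)*s^2 + (32/3)*s^2*t + 48*s^3, F_t = (9/4)*s + 6*s^2 + (32/9)*s^3, G_s = (9/2)*s + 12*s^2 + (64/9)*s^3, G_t = 0
D = EG - F^2 = 1 + (9/4)*t^2 + (9/4)*s^2 + 8*s*t^2 + 27*s^2*t + 4*s^3 + (64/9)*s^2*t^2 + 48*s^3*t + (745/9)*s^4
expanded: Gamma^s_ss = (G E_s - 2F F_s + F E_t)/(2D), Gamma^s_st = (G E_t - F G_s)/(2D), Gamma^s_tt = (2G F_t - G G_s - F G_t)/(2D), Gamma^t_ss = (2E F_s - E E_t - F E_s)/(2D), Gamma^t_st = (E G_s - F E_t)/(2D), Gamma^t_tt = (E G_t - 2F F_t + F G_s)/(2D); substitute and cancel common factors


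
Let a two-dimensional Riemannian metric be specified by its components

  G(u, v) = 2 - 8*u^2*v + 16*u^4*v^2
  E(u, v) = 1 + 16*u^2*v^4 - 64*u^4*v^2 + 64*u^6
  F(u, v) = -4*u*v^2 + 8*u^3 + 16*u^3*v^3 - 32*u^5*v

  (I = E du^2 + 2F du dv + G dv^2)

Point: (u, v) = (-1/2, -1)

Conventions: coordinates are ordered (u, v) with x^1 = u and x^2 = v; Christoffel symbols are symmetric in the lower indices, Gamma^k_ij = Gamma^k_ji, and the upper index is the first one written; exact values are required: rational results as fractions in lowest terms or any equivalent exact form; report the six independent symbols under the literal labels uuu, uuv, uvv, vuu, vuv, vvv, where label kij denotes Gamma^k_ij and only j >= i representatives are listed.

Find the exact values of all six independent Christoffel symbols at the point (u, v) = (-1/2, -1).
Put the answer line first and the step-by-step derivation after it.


Answer: Gamma_uuu = 1/3, Gamma_uuv = -2/3, Gamma_uvv = -1/6, Gamma_vuu = 2/3, Gamma_vuv = -4/3, Gamma_vvv = -1/3

E = 2, F = 2, G = 5 at the point
E_u = 4, E_v = -8, F_u = 0, F_v = -9, G_u = -16, G_v = -4
EG - F^2 = 6;  g^inv = (1/6) * [[5, -2], [-2, 2]]
first-kind symbols [ij,l] = (1/2)(d_i g_jl + d_j g_il - d_l g_ij): [uu,u] = E_u/2 = 2, [uu,v] = F_u - E_v/2 = 4, [uv,u] = E_v/2 = -4, [uv,v] = G_u/2 = -8, [vv,u] = F_v - G_u/2 = -1, [vv,v] = G_v/2 = -2
Gamma^u_ij = (G*[ij,u] - F*[ij,v])/(EG - F^2), Gamma^v_ij = (E*[ij,v] - F*[ij,u])/(EG - F^2)


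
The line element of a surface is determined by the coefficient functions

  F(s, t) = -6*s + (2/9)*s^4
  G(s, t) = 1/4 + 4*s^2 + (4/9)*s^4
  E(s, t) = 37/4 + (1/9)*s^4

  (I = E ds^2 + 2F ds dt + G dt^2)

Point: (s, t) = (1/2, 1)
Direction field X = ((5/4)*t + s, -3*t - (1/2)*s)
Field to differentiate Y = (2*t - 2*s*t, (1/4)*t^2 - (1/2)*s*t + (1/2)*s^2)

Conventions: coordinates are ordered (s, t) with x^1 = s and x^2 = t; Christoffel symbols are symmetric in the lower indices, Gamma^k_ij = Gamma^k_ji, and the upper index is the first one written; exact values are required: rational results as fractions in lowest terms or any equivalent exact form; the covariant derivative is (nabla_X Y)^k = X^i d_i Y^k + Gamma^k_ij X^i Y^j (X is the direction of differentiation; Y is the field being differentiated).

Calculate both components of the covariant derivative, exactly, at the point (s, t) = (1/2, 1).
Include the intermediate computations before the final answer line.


E = 1333/144, F = -215/72, G = 23/18 at the point
E_s = 1/18, E_t = 0, F_s = -53/9, F_t = 0, G_s = 38/9, G_t = 0
EG - F^2 = 559/192;  g^inv = (192/559) * [[23/18, 215/72], [215/72, 1333/144]]
first-kind symbols [ij,l] = (1/2)(d_i g_jl + d_j g_il - d_l g_ij): [ss,s] = E_s/2 = 1/36, [ss,t] = F_s - E_t/2 = -53/9, [st,s] = E_t/2 = 0, [st,t] = G_s/2 = 19/9, [tt,s] = F_t - G_s/2 = -19/9, [tt,t] = G_t/2 = 0
Gamma^s_ij = (G*[ij,s] - F*[ij,t])/(EG - F^2), Gamma^t_ij = (E*[ij,t] - F*[ij,s])/(EG - F^2)
Gamma_sss = -90976/15093, Gamma_sst = 760/351, Gamma_stt = -13984/15093, Gamma_tss = -6562/351, Gamma_tst = 2356/351, Gamma_ttt = -760/351
X = (7/4, -13/4), Y = (1, 1/8) at the point

Answer: (nabla_X Y)^s = -354466/15093, (nabla_X Y)^t = -297625/5616
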